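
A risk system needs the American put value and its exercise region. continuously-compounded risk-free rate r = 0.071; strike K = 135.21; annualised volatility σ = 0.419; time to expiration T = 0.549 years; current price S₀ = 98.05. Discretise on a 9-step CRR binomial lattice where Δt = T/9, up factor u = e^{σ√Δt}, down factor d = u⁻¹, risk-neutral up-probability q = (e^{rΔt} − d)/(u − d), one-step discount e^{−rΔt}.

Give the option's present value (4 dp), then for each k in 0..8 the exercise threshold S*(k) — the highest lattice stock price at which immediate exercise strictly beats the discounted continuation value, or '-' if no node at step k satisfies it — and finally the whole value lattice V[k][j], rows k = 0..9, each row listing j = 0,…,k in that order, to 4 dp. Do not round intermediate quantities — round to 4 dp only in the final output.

price = 37.7060
boundary = - 88.4106 79.7189 88.4106 98.0500 88.4106 98.0500 108.7403 120.5963
tree:
37.7060
46.7994 28.7626
55.4911 37.3188 20.2887
63.3283 46.7994 27.9772 12.6255
70.3951 55.4911 37.1600 18.8573 6.3806
76.7671 63.3283 46.7994 27.1147 10.6013 2.1321
82.5126 70.3951 55.4911 37.1600 17.1077 4.0586 0.1862
87.6934 76.7671 63.3283 46.7994 26.4697 7.7099 0.3703 0.0000
92.3648 82.5126 70.3951 55.4911 37.1600 14.6137 0.7366 0.0000 0.0000
96.5769 87.6934 76.7671 63.3283 46.7994 26.4697 1.4652 0.0000 0.0000 0.0000

Δt=0.06100  u=1.10903  d=0.90169  q=0.49509  discount=0.99568
step 9 (expiry): payoffs max(K−S,0) = 96.5769 87.6934 76.7671 63.3283 46.7994 26.4697 1.4652 0.0000 0.0000 0.0000
step 8: (k=8,j=0): S=42.8452, (K−S)⁺=92.3648, hold=91.7804 ⇒ V=92.3648 exercise | (k=8,j=1): S=52.6974, (K−S)⁺=82.5126, hold=81.9283 ⇒ V=82.5126 exercise | (k=8,j=2): S=64.8149, (K−S)⁺=70.3951, hold=69.8107 ⇒ V=70.3951 exercise | (k=8,j=3): S=79.7189, (K−S)⁺=55.4911, hold=54.9068 ⇒ V=55.4911 exercise | (k=8,j=4): S=98.0500, (K−S)⁺=37.1600, hold=36.5757 ⇒ V=37.1600 exercise | (k=8,j=5): S=120.5963, (K−S)⁺=14.6137, hold=14.0294 ⇒ V=14.6137 exercise | (k=8,j=6): S=148.3270, (K−S)⁺=0.0000, hold=0.7366 ⇒ V=0.7366 continue | (k=8,j=7): S=182.4342, (K−S)⁺=0.0000, hold=0.0000 ⇒ V=0.0000 continue | (k=8,j=8): S=224.3844, (K−S)⁺=0.0000, hold=0.0000 ⇒ V=0.0000 continue  boundary S*=120.5963
step 7: (k=7,j=0): S=47.5166, (K−S)⁺=87.6934, hold=87.1090 ⇒ V=87.6934 exercise | (k=7,j=1): S=58.4429, (K−S)⁺=76.7671, hold=76.1827 ⇒ V=76.7671 exercise | (k=7,j=2): S=71.8817, (K−S)⁺=63.3283, hold=62.7440 ⇒ V=63.3283 exercise | (k=7,j=3): S=88.4106, (K−S)⁺=46.7994, hold=46.2150 ⇒ V=46.7994 exercise | (k=7,j=4): S=108.7403, (K−S)⁺=26.4697, hold=25.8853 ⇒ V=26.4697 exercise | (k=7,j=5): S=133.7448, (K−S)⁺=1.4652, hold=7.7099 ⇒ V=7.7099 continue | (k=7,j=6): S=164.4990, (K−S)⁺=0.0000, hold=0.3703 ⇒ V=0.3703 continue | (k=7,j=7): S=202.3250, (K−S)⁺=0.0000, hold=0.0000 ⇒ V=0.0000 continue  boundary S*=108.7403
step 6: (k=6,j=0): S=52.6974, (K−S)⁺=82.5126, hold=81.9283 ⇒ V=82.5126 exercise | (k=6,j=1): S=64.8149, (K−S)⁺=70.3951, hold=69.8107 ⇒ V=70.3951 exercise | (k=6,j=2): S=79.7189, (K−S)⁺=55.4911, hold=54.9068 ⇒ V=55.4911 exercise | (k=6,j=3): S=98.0500, (K−S)⁺=37.1600, hold=36.5757 ⇒ V=37.1600 exercise | (k=6,j=4): S=120.5963, (K−S)⁺=14.6137, hold=17.1077 ⇒ V=17.1077 continue | (k=6,j=5): S=148.3270, (K−S)⁺=0.0000, hold=4.0586 ⇒ V=4.0586 continue | (k=6,j=6): S=182.4342, (K−S)⁺=0.0000, hold=0.1862 ⇒ V=0.1862 continue  boundary S*=98.0500
step 5: (k=5,j=0): S=58.4429, (K−S)⁺=76.7671, hold=76.1827 ⇒ V=76.7671 exercise | (k=5,j=1): S=71.8817, (K−S)⁺=63.3283, hold=62.7440 ⇒ V=63.3283 exercise | (k=5,j=2): S=88.4106, (K−S)⁺=46.7994, hold=46.2150 ⇒ V=46.7994 exercise | (k=5,j=3): S=108.7403, (K−S)⁺=26.4697, hold=27.1147 ⇒ V=27.1147 continue | (k=5,j=4): S=133.7448, (K−S)⁺=1.4652, hold=10.6013 ⇒ V=10.6013 continue | (k=5,j=5): S=164.4990, (K−S)⁺=0.0000, hold=2.1321 ⇒ V=2.1321 continue  boundary S*=88.4106
step 4: (k=4,j=0): S=64.8149, (K−S)⁺=70.3951, hold=69.8107 ⇒ V=70.3951 exercise | (k=4,j=1): S=79.7189, (K−S)⁺=55.4911, hold=54.9068 ⇒ V=55.4911 exercise | (k=4,j=2): S=98.0500, (K−S)⁺=37.1600, hold=36.8937 ⇒ V=37.1600 exercise | (k=4,j=3): S=120.5963, (K−S)⁺=14.6137, hold=18.8573 ⇒ V=18.8573 continue | (k=4,j=4): S=148.3270, (K−S)⁺=0.0000, hold=6.3806 ⇒ V=6.3806 continue  boundary S*=98.0500
step 3: (k=3,j=0): S=71.8817, (K−S)⁺=63.3283, hold=62.7440 ⇒ V=63.3283 exercise | (k=3,j=1): S=88.4106, (K−S)⁺=46.7994, hold=46.2150 ⇒ V=46.7994 exercise | (k=3,j=2): S=108.7403, (K−S)⁺=26.4697, hold=27.9772 ⇒ V=27.9772 continue | (k=3,j=3): S=133.7448, (K−S)⁺=1.4652, hold=12.6255 ⇒ V=12.6255 continue  boundary S*=88.4106
step 2: (k=2,j=0): S=79.7189, (K−S)⁺=55.4911, hold=54.9068 ⇒ V=55.4911 exercise | (k=2,j=1): S=98.0500, (K−S)⁺=37.1600, hold=37.3188 ⇒ V=37.3188 continue | (k=2,j=2): S=120.5963, (K−S)⁺=14.6137, hold=20.2887 ⇒ V=20.2887 continue  boundary S*=79.7189
step 1: (k=1,j=0): S=88.4106, (K−S)⁺=46.7994, hold=46.2933 ⇒ V=46.7994 exercise | (k=1,j=1): S=108.7403, (K−S)⁺=26.4697, hold=28.7626 ⇒ V=28.7626 continue  boundary S*=88.4106
step 0: (k=0,j=0): S=98.0500, (K−S)⁺=37.1600, hold=37.7060 ⇒ V=37.7060 continue  boundary S*=-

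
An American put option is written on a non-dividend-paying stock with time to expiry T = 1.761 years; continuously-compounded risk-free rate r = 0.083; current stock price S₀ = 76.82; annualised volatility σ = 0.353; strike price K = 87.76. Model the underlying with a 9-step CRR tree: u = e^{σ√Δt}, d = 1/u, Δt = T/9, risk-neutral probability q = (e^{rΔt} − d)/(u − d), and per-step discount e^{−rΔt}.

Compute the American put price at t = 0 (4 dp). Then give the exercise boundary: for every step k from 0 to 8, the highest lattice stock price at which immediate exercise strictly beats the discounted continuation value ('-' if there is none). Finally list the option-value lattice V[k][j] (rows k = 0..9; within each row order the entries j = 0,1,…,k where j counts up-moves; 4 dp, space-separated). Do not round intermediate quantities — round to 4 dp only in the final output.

price = 16.0264
boundary = - - 56.2143 48.0876 56.2143 65.7144 56.2143 65.7144 76.8200
tree:
16.0264
22.8220 10.0930
31.5457 15.2770 5.4988
39.6724 22.3744 9.0337 2.3220
46.6242 31.5457 14.3906 4.2417 0.5754
52.5711 39.6724 22.0456 7.5902 1.2016 0.0000
57.6582 46.6242 31.5457 13.2034 2.5090 0.0000 0.0000
62.0099 52.5711 39.6724 22.0456 5.2392 0.0000 0.0000 0.0000
65.7325 57.6582 46.6242 31.5457 10.9400 0.0000 0.0000 0.0000 0.0000
68.9170 62.0099 52.5711 39.6724 22.0456 0.0000 0.0000 0.0000 0.0000 0.0000

Δt=0.19567  u=1.16900  d=0.85543  q=0.51326  discount=0.98389
step 9 (expiry): payoffs max(K−S,0) = 68.9170 62.0099 52.5711 39.6724 22.0456 0.0000 0.0000 0.0000 0.0000 0.0000
step 8: (k=8,j=0): S=22.0275, (K−S)⁺=65.7325, hold=64.3188 ⇒ V=65.7325 exercise | (k=8,j=1): S=30.1018, (K−S)⁺=57.6582, hold=56.2445 ⇒ V=57.6582 exercise | (k=8,j=2): S=41.1358, (K−S)⁺=46.6242, hold=45.2105 ⇒ V=46.6242 exercise | (k=8,j=3): S=56.2143, (K−S)⁺=31.5457, hold=30.1319 ⇒ V=31.5457 exercise | (k=8,j=4): S=76.8200, (K−S)⁺=10.9400, hold=10.5577 ⇒ V=10.9400 exercise | (k=8,j=5): S=104.9788, (K−S)⁺=0.0000, hold=0.0000 ⇒ V=0.0000 continue | (k=8,j=6): S=143.4594, (K−S)⁺=0.0000, hold=0.0000 ⇒ V=0.0000 continue | (k=8,j=7): S=196.0453, (K−S)⁺=0.0000, hold=0.0000 ⇒ V=0.0000 continue | (k=8,j=8): S=267.9069, (K−S)⁺=0.0000, hold=0.0000 ⇒ V=0.0000 continue  boundary S*=76.8200
step 7: (k=7,j=0): S=25.7501, (K−S)⁺=62.0099, hold=60.5962 ⇒ V=62.0099 exercise | (k=7,j=1): S=35.1889, (K−S)⁺=52.5711, hold=51.1574 ⇒ V=52.5711 exercise | (k=7,j=2): S=48.0876, (K−S)⁺=39.6724, hold=38.2586 ⇒ V=39.6724 exercise | (k=7,j=3): S=65.7144, (K−S)⁺=22.0456, hold=20.6319 ⇒ V=22.0456 exercise | (k=7,j=4): S=89.8024, (K−S)⁺=0.0000, hold=5.2392 ⇒ V=5.2392 continue | (k=7,j=5): S=122.7200, (K−S)⁺=0.0000, hold=0.0000 ⇒ V=0.0000 continue | (k=7,j=6): S=167.7038, (K−S)⁺=0.0000, hold=0.0000 ⇒ V=0.0000 continue | (k=7,j=7): S=229.1766, (K−S)⁺=0.0000, hold=0.0000 ⇒ V=0.0000 continue  boundary S*=65.7144
step 6: (k=6,j=0): S=30.1018, (K−S)⁺=57.6582, hold=56.2445 ⇒ V=57.6582 exercise | (k=6,j=1): S=41.1358, (K−S)⁺=46.6242, hold=45.2105 ⇒ V=46.6242 exercise | (k=6,j=2): S=56.2143, (K−S)⁺=31.5457, hold=30.1319 ⇒ V=31.5457 exercise | (k=6,j=3): S=76.8200, (K−S)⁺=10.9400, hold=13.2034 ⇒ V=13.2034 continue | (k=6,j=4): S=104.9788, (K−S)⁺=0.0000, hold=2.5090 ⇒ V=2.5090 continue | (k=6,j=5): S=143.4594, (K−S)⁺=0.0000, hold=0.0000 ⇒ V=0.0000 continue | (k=6,j=6): S=196.0453, (K−S)⁺=0.0000, hold=0.0000 ⇒ V=0.0000 continue  boundary S*=56.2143
step 5: (k=5,j=0): S=35.1889, (K−S)⁺=52.5711, hold=51.1574 ⇒ V=52.5711 exercise | (k=5,j=1): S=48.0876, (K−S)⁺=39.6724, hold=38.2586 ⇒ V=39.6724 exercise | (k=5,j=2): S=65.7144, (K−S)⁺=22.0456, hold=21.7748 ⇒ V=22.0456 exercise | (k=5,j=3): S=89.8024, (K−S)⁺=0.0000, hold=7.5902 ⇒ V=7.5902 continue | (k=5,j=4): S=122.7200, (K−S)⁺=0.0000, hold=1.2016 ⇒ V=1.2016 continue | (k=5,j=5): S=167.7038, (K−S)⁺=0.0000, hold=0.0000 ⇒ V=0.0000 continue  boundary S*=65.7144
step 4: (k=4,j=0): S=41.1358, (K−S)⁺=46.6242, hold=45.2105 ⇒ V=46.6242 exercise | (k=4,j=1): S=56.2143, (K−S)⁺=31.5457, hold=30.1319 ⇒ V=31.5457 exercise | (k=4,j=2): S=76.8200, (K−S)⁺=10.9400, hold=14.3906 ⇒ V=14.3906 continue | (k=4,j=3): S=104.9788, (K−S)⁺=0.0000, hold=4.2417 ⇒ V=4.2417 continue | (k=4,j=4): S=143.4594, (K−S)⁺=0.0000, hold=0.5754 ⇒ V=0.5754 continue  boundary S*=56.2143
step 3: (k=3,j=0): S=48.0876, (K−S)⁺=39.6724, hold=38.2586 ⇒ V=39.6724 exercise | (k=3,j=1): S=65.7144, (K−S)⁺=22.0456, hold=22.3744 ⇒ V=22.3744 continue | (k=3,j=2): S=89.8024, (K−S)⁺=0.0000, hold=9.0337 ⇒ V=9.0337 continue | (k=3,j=3): S=122.7200, (K−S)⁺=0.0000, hold=2.3220 ⇒ V=2.3220 continue  boundary S*=48.0876
step 2: (k=2,j=0): S=56.2143, (K−S)⁺=31.5457, hold=30.2980 ⇒ V=31.5457 exercise | (k=2,j=1): S=76.8200, (K−S)⁺=10.9400, hold=15.2770 ⇒ V=15.2770 continue | (k=2,j=2): S=104.9788, (K−S)⁺=0.0000, hold=5.4988 ⇒ V=5.4988 continue  boundary S*=56.2143
step 1: (k=1,j=0): S=65.7144, (K−S)⁺=22.0456, hold=22.8220 ⇒ V=22.8220 continue | (k=1,j=1): S=89.8024, (K−S)⁺=0.0000, hold=10.0930 ⇒ V=10.0930 continue  boundary S*=-
step 0: (k=0,j=0): S=76.8200, (K−S)⁺=10.9400, hold=16.0264 ⇒ V=16.0264 continue  boundary S*=-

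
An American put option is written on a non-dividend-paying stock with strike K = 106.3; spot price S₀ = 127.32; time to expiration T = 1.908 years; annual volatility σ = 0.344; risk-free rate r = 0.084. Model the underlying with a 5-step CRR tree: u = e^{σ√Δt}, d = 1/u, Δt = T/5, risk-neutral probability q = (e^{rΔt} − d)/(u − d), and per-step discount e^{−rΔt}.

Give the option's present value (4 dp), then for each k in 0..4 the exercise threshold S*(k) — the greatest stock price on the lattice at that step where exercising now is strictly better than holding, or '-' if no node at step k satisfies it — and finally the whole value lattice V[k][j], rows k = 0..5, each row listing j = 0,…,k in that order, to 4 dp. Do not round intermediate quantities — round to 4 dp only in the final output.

Δt=0.38160, u=1.23677, d=0.80856, q=0.52314, disc=e^(-rΔt)=0.96845
k=5 terminal: V=max(K-S,0) → 62.2998 38.9974 3.3543 0.0000 0.0000 0.0000
k=4: j=0 S=54.4181 intr=51.8819 cont=48.5286 V=51.8819[EX]; j=1 S=83.2377 intr=23.0623 cont=19.7090 V=23.0623[EX]; j=2 S=127.3200 intr=0.0000 cont=1.5491 V=1.5491[hold]; j=3 S=194.7482 intr=0.0000 cont=0.0000 V=0.0000[hold]; j=4 S=297.8860 intr=0.0000 cont=0.0000 V=0.0000[hold]  S*(4)=83.2377
k=3: j=0 S=67.3026 intr=38.9974 cont=35.6441 V=38.9974[EX]; j=1 S=102.9457 intr=3.3543 cont=11.4353 V=11.4353[hold]; j=2 S=157.4653 intr=0.0000 cont=0.7154 V=0.7154[hold]; j=3 S=240.8584 intr=0.0000 cont=0.0000 V=0.0000[hold]  S*(3)=67.3026
k=2: j=0 S=83.2377 intr=23.0623 cont=23.8032 V=23.8032[hold]; j=1 S=127.3200 intr=0.0000 cont=5.6434 V=5.6434[hold]; j=2 S=194.7482 intr=0.0000 cont=0.3304 V=0.3304[hold]  S*(2)=-
k=1: j=0 S=102.9457 intr=3.3543 cont=13.8518 V=13.8518[hold]; j=1 S=157.4653 intr=0.0000 cont=2.7736 V=2.7736[hold]  S*(1)=-
k=0: j=0 S=127.3200 intr=0.0000 cont=7.8022 V=7.8022[hold]  S*(0)=-

price = 7.8022
boundary = - - - 67.3026 83.2377
tree:
7.8022
13.8518 2.7736
23.8032 5.6434 0.3304
38.9974 11.4353 0.7154 0.0000
51.8819 23.0623 1.5491 0.0000 0.0000
62.2998 38.9974 3.3543 0.0000 0.0000 0.0000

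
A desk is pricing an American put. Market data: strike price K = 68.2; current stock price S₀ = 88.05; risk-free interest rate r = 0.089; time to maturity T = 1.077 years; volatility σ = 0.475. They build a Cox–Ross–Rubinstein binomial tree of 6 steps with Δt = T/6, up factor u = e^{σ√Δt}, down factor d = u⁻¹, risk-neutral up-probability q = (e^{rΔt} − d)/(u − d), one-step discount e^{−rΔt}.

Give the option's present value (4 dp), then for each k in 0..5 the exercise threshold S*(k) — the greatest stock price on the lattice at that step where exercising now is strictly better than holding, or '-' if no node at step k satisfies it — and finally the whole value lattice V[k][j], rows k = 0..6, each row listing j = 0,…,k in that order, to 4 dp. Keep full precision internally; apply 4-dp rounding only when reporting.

price = 5.6751
boundary = - - - - 39.3668 48.1427
tree:
5.6751
8.9754 2.4211
13.7909 4.2505 0.5937
20.4253 7.3282 1.1819 0.0000
28.8332 12.3320 2.3529 0.0000 0.0000
36.0093 20.0573 4.6841 0.0000 0.0000 0.0000
41.8773 28.8332 9.3251 0.0000 0.0000 0.0000 0.0000

params: Δt=0.17950 u=1.22292 d=0.81771 q=0.48960 e^(-rΔt)=0.98415
t_6 payoffs: 41.8773 28.8332 9.3251 0.0000 0.0000 0.0000 0.0000
t_5: node(5,0) S=32.1907 payoff=36.0093 vs cont=34.9284 → 36.0093 [stop]  node(5,1) S=48.1427 payoff=20.0573 vs cont=18.9765 → 20.0573 [stop]  node(5,2) S=71.9995 payoff=0.0000 vs cont=4.6841 → 4.6841 [wait]  node(5,3) S=107.6785 payoff=0.0000 vs cont=0.0000 → 0.0000 [wait]  node(5,4) S=161.0381 payoff=0.0000 vs cont=0.0000 → 0.0000 [wait]  node(5,5) S=240.8397 payoff=0.0000 vs cont=0.0000 → 0.0000 [wait]  ⇒ S*(5)=48.1427
t_4: node(4,0) S=39.3668 payoff=28.8332 vs cont=27.7523 → 28.8332 [stop]  node(4,1) S=58.8749 payoff=9.3251 vs cont=12.3320 → 12.3320 [wait]  node(4,2) S=88.0500 payoff=0.0000 vs cont=2.3529 → 2.3529 [wait]  node(4,3) S=131.6827 payoff=0.0000 vs cont=0.0000 → 0.0000 [wait]  node(4,4) S=196.9375 payoff=0.0000 vs cont=0.0000 → 0.0000 [wait]  ⇒ S*(4)=39.3668
t_3: node(3,0) S=48.1427 payoff=20.0573 vs cont=20.4253 → 20.4253 [wait]  node(3,1) S=71.9995 payoff=0.0000 vs cont=7.3282 → 7.3282 [wait]  node(3,2) S=107.6785 payoff=0.0000 vs cont=1.1819 → 1.1819 [wait]  node(3,3) S=161.0381 payoff=0.0000 vs cont=0.0000 → 0.0000 [wait]  ⇒ S*(3)=-
t_2: node(2,0) S=58.8749 payoff=9.3251 vs cont=13.7909 → 13.7909 [wait]  node(2,1) S=88.0500 payoff=0.0000 vs cont=4.2505 → 4.2505 [wait]  node(2,2) S=131.6827 payoff=0.0000 vs cont=0.5937 → 0.5937 [wait]  ⇒ S*(2)=-
t_1: node(1,0) S=71.9995 payoff=0.0000 vs cont=8.9754 → 8.9754 [wait]  node(1,1) S=107.6785 payoff=0.0000 vs cont=2.4211 → 2.4211 [wait]  ⇒ S*(1)=-
t_0: node(0,0) S=88.0500 payoff=0.0000 vs cont=5.6751 → 5.6751 [wait]  ⇒ S*(0)=-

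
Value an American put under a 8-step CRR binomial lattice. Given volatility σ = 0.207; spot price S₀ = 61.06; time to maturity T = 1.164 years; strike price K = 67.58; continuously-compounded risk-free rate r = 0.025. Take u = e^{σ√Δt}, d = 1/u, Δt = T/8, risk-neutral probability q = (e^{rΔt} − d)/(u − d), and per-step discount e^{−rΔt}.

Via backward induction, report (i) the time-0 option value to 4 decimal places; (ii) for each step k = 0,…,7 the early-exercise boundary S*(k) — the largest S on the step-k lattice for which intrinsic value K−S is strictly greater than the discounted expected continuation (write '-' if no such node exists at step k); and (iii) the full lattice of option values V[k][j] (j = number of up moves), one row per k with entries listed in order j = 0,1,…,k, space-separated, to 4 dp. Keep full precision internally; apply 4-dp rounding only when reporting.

Δt=0.14550  u=1.08216  d=0.92408  q=0.50332  discount=0.99637
step 8 (expiry): payoffs max(K−S,0) = 35.1143 29.5604 23.0563 15.4397 6.5200 0.0000 0.0000 0.0000 0.0000
step 7: (k=7,j=0): S=35.1331, (K−S)⁺=32.4469, hold=32.2015 ⇒ V=32.4469 exercise | (k=7,j=1): S=41.1433, (K−S)⁺=26.4367, hold=26.1913 ⇒ V=26.4367 exercise | (k=7,j=2): S=48.1817, (K−S)⁺=19.3983, hold=19.1529 ⇒ V=19.3983 exercise | (k=7,j=3): S=56.4242, (K−S)⁺=11.1558, hold=10.9104 ⇒ V=11.1558 exercise | (k=7,j=4): S=66.0767, (K−S)⁺=1.5033, hold=3.2266 ⇒ V=3.2266 continue | (k=7,j=5): S=77.3804, (K−S)⁺=0.0000, hold=0.0000 ⇒ V=0.0000 continue | (k=7,j=6): S=90.6179, (K−S)⁺=0.0000, hold=0.0000 ⇒ V=0.0000 continue | (k=7,j=7): S=106.1200, (K−S)⁺=0.0000, hold=0.0000 ⇒ V=0.0000 continue  boundary S*=56.4242
step 6: (k=6,j=0): S=38.0196, (K−S)⁺=29.5604, hold=29.3150 ⇒ V=29.5604 exercise | (k=6,j=1): S=44.5237, (K−S)⁺=23.0563, hold=22.8110 ⇒ V=23.0563 exercise | (k=6,j=2): S=52.1403, (K−S)⁺=15.4397, hold=15.1943 ⇒ V=15.4397 exercise | (k=6,j=3): S=61.0600, (K−S)⁺=6.5200, hold=7.1388 ⇒ V=7.1388 continue | (k=6,j=4): S=71.5055, (K−S)⁺=0.0000, hold=1.5968 ⇒ V=1.5968 continue | (k=6,j=5): S=83.7380, (K−S)⁺=0.0000, hold=0.0000 ⇒ V=0.0000 continue | (k=6,j=6): S=98.0631, (K−S)⁺=0.0000, hold=0.0000 ⇒ V=0.0000 continue  boundary S*=52.1403
step 5: (k=5,j=0): S=41.1433, (K−S)⁺=26.4367, hold=26.1913 ⇒ V=26.4367 exercise | (k=5,j=1): S=48.1817, (K−S)⁺=19.3983, hold=19.1529 ⇒ V=19.3983 exercise | (k=5,j=2): S=56.4242, (K−S)⁺=11.1558, hold=11.2208 ⇒ V=11.2208 continue | (k=5,j=3): S=66.0767, (K−S)⁺=1.5033, hold=4.3336 ⇒ V=4.3336 continue | (k=5,j=4): S=77.3804, (K−S)⁺=0.0000, hold=0.7902 ⇒ V=0.7902 continue | (k=5,j=5): S=90.6179, (K−S)⁺=0.0000, hold=0.0000 ⇒ V=0.0000 continue  boundary S*=48.1817
step 4: (k=4,j=0): S=44.5237, (K−S)⁺=23.0563, hold=22.8110 ⇒ V=23.0563 exercise | (k=4,j=1): S=52.1403, (K−S)⁺=15.4397, hold=15.2269 ⇒ V=15.4397 exercise | (k=4,j=2): S=61.0600, (K−S)⁺=6.5200, hold=7.7261 ⇒ V=7.7261 continue | (k=4,j=3): S=71.5055, (K−S)⁺=0.0000, hold=2.5409 ⇒ V=2.5409 continue | (k=4,j=4): S=83.7380, (K−S)⁺=0.0000, hold=0.3910 ⇒ V=0.3910 continue  boundary S*=52.1403
step 3: (k=3,j=0): S=48.1817, (K−S)⁺=19.3983, hold=19.1529 ⇒ V=19.3983 exercise | (k=3,j=1): S=56.4242, (K−S)⁺=11.1558, hold=11.5153 ⇒ V=11.5153 continue | (k=3,j=2): S=66.0767, (K−S)⁺=1.5033, hold=5.0977 ⇒ V=5.0977 continue | (k=3,j=3): S=77.3804, (K−S)⁺=0.0000, hold=1.4535 ⇒ V=1.4535 continue  boundary S*=48.1817
step 2: (k=2,j=0): S=52.1403, (K−S)⁺=15.4397, hold=15.3746 ⇒ V=15.4397 exercise | (k=2,j=1): S=61.0600, (K−S)⁺=6.5200, hold=8.2551 ⇒ V=8.2551 continue | (k=2,j=2): S=71.5055, (K−S)⁺=0.0000, hold=3.2516 ⇒ V=3.2516 continue  boundary S*=52.1403
step 1: (k=1,j=0): S=56.4242, (K−S)⁺=11.1558, hold=11.7806 ⇒ V=11.7806 continue | (k=1,j=1): S=66.0767, (K−S)⁺=1.5033, hold=5.7159 ⇒ V=5.7159 continue  boundary S*=-
step 0: (k=0,j=0): S=61.0600, (K−S)⁺=6.5200, hold=8.6964 ⇒ V=8.6964 continue  boundary S*=-

price = 8.6964
boundary = - - 52.1403 48.1817 52.1403 48.1817 52.1403 56.4242
tree:
8.6964
11.7806 5.7159
15.4397 8.2551 3.2516
19.3983 11.5153 5.0977 1.4535
23.0563 15.4397 7.7261 2.5409 0.3910
26.4367 19.3983 11.2208 4.3336 0.7902 0.0000
29.5604 23.0563 15.4397 7.1388 1.5968 0.0000 0.0000
32.4469 26.4367 19.3983 11.1558 3.2266 0.0000 0.0000 0.0000
35.1143 29.5604 23.0563 15.4397 6.5200 0.0000 0.0000 0.0000 0.0000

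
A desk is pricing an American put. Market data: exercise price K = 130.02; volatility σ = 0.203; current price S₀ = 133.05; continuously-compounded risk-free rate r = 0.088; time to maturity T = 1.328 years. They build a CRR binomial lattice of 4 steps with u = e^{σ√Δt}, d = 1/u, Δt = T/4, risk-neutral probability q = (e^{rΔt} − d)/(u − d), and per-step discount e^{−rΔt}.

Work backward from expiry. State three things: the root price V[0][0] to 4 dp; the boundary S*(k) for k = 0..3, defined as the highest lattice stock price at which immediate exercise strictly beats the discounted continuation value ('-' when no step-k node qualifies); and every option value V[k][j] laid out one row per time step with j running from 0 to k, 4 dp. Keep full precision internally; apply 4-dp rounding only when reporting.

Δt=0.33200, u=1.12408, d=0.88961, q=0.59723, disc=e^(-rΔt)=0.97121
k=4 terminal: V=max(K-S,0) → 46.6861 24.7225 0.0000 0.0000 0.0000
k=3: j=0 S=93.6742 intr=36.3458 cont=32.6021 V=36.3458[EX]; j=1 S=118.3632 intr=11.6568 cont=9.6706 V=11.6568[EX]; j=2 S=149.5592 intr=0.0000 cont=0.0000 V=0.0000[hold]; j=3 S=188.9774 intr=0.0000 cont=0.0000 V=0.0000[hold]  S*(3)=118.3632
k=2: j=0 S=105.2975 intr=24.7225 cont=20.9787 V=24.7225[EX]; j=1 S=133.0500 intr=0.0000 cont=4.5598 V=4.5598[hold]; j=2 S=168.1170 intr=0.0000 cont=0.0000 V=0.0000[hold]  S*(2)=105.2975
k=1: j=0 S=118.3632 intr=11.6568 cont=12.3155 V=12.3155[hold]; j=1 S=149.5592 intr=0.0000 cont=1.7836 V=1.7836[hold]  S*(1)=-
k=0: j=0 S=133.0500 intr=0.0000 cont=5.8520 V=5.8520[hold]  S*(0)=-

price = 5.8520
boundary = - - 105.2975 118.3632
tree:
5.8520
12.3155 1.7836
24.7225 4.5598 0.0000
36.3458 11.6568 0.0000 0.0000
46.6861 24.7225 0.0000 0.0000 0.0000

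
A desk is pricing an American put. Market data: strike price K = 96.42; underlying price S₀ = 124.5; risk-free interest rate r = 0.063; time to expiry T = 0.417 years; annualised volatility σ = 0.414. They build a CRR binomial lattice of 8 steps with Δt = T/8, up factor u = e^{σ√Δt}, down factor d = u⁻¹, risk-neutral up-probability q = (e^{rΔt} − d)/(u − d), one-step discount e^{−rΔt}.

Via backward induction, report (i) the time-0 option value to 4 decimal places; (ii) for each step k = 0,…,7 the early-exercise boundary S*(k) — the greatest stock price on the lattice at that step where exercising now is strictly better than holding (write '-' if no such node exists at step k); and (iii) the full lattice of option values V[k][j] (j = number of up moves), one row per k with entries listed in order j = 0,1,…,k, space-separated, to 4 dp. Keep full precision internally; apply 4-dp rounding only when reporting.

params: Δt=0.05212 u=1.09913 d=0.90981 q=0.49376 e^(-rΔt)=0.99672
t_8 payoffs: 37.9715 25.8090 11.1156 0.0000 0.0000 0.0000 0.0000 0.0000 0.0000
t_7: node(7,0) S=64.2426 payoff=32.1774 vs cont=31.8613 → 32.1774 [stop]  node(7,1) S=77.6108 payoff=18.8092 vs cont=18.4931 → 18.8092 [stop]  node(7,2) S=93.7607 payoff=2.6593 vs cont=5.6087 → 5.6087 [wait]  node(7,3) S=113.2713 payoff=0.0000 vs cont=0.0000 → 0.0000 [wait]  node(7,4) S=136.8418 payoff=0.0000 vs cont=0.0000 → 0.0000 [wait]  node(7,5) S=165.3171 payoff=0.0000 vs cont=0.0000 → 0.0000 [wait]  node(7,6) S=199.7178 payoff=0.0000 vs cont=0.0000 → 0.0000 [wait]  node(7,7) S=241.2769 payoff=0.0000 vs cont=0.0000 → 0.0000 [wait]  ⇒ S*(7)=77.6108
t_6: node(6,0) S=70.6110 payoff=25.8090 vs cont=25.4929 → 25.8090 [stop]  node(6,1) S=85.3044 payoff=11.1156 vs cont=12.2510 → 12.2510 [wait]  node(6,2) S=103.0553 payoff=0.0000 vs cont=2.8300 → 2.8300 [wait]  node(6,3) S=124.5000 payoff=0.0000 vs cont=0.0000 → 0.0000 [wait]  node(6,4) S=150.4071 payoff=0.0000 vs cont=0.0000 → 0.0000 [wait]  node(6,5) S=181.7052 payoff=0.0000 vs cont=0.0000 → 0.0000 [wait]  node(6,6) S=219.5160 payoff=0.0000 vs cont=0.0000 → 0.0000 [wait]  ⇒ S*(6)=70.6110
t_5: node(5,0) S=77.6108 payoff=18.8092 vs cont=19.0519 → 19.0519 [wait]  node(5,1) S=93.7607 payoff=2.6593 vs cont=7.5744 → 7.5744 [wait]  node(5,2) S=113.2713 payoff=0.0000 vs cont=1.4280 → 1.4280 [wait]  node(5,3) S=136.8418 payoff=0.0000 vs cont=0.0000 → 0.0000 [wait]  node(5,4) S=165.3171 payoff=0.0000 vs cont=0.0000 → 0.0000 [wait]  node(5,5) S=199.7178 payoff=0.0000 vs cont=0.0000 → 0.0000 [wait]  ⇒ S*(5)=-
t_4: node(4,0) S=85.3044 payoff=11.1156 vs cont=13.3409 → 13.3409 [wait]  node(4,1) S=103.0553 payoff=0.0000 vs cont=4.5246 → 4.5246 [wait]  node(4,2) S=124.5000 payoff=0.0000 vs cont=0.7205 → 0.7205 [wait]  node(4,3) S=150.4071 payoff=0.0000 vs cont=0.0000 → 0.0000 [wait]  node(4,4) S=181.7052 payoff=0.0000 vs cont=0.0000 → 0.0000 [wait]  ⇒ S*(4)=-
t_3: node(3,0) S=93.7607 payoff=2.6593 vs cont=8.9583 → 8.9583 [wait]  node(3,1) S=113.2713 payoff=0.0000 vs cont=2.6376 → 2.6376 [wait]  node(3,2) S=136.8418 payoff=0.0000 vs cont=0.3636 → 0.3636 [wait]  node(3,3) S=165.3171 payoff=0.0000 vs cont=0.0000 → 0.0000 [wait]  ⇒ S*(3)=-
t_2: node(2,0) S=103.0553 payoff=0.0000 vs cont=5.8183 → 5.8183 [wait]  node(2,1) S=124.5000 payoff=0.0000 vs cont=1.5098 → 1.5098 [wait]  node(2,2) S=150.4071 payoff=0.0000 vs cont=0.1834 → 0.1834 [wait]  ⇒ S*(2)=-
t_1: node(1,0) S=113.2713 payoff=0.0000 vs cont=3.6788 → 3.6788 [wait]  node(1,1) S=136.8418 payoff=0.0000 vs cont=0.8521 → 0.8521 [wait]  ⇒ S*(1)=-
t_0: node(0,0) S=124.5000 payoff=0.0000 vs cont=2.2756 → 2.2756 [wait]  ⇒ S*(0)=-

price = 2.2756
boundary = - - - - - - 70.6110 77.6108
tree:
2.2756
3.6788 0.8521
5.8183 1.5098 0.1834
8.9583 2.6376 0.3636 0.0000
13.3409 4.5246 0.7205 0.0000 0.0000
19.0519 7.5744 1.4280 0.0000 0.0000 0.0000
25.8090 12.2510 2.8300 0.0000 0.0000 0.0000 0.0000
32.1774 18.8092 5.6087 0.0000 0.0000 0.0000 0.0000 0.0000
37.9715 25.8090 11.1156 0.0000 0.0000 0.0000 0.0000 0.0000 0.0000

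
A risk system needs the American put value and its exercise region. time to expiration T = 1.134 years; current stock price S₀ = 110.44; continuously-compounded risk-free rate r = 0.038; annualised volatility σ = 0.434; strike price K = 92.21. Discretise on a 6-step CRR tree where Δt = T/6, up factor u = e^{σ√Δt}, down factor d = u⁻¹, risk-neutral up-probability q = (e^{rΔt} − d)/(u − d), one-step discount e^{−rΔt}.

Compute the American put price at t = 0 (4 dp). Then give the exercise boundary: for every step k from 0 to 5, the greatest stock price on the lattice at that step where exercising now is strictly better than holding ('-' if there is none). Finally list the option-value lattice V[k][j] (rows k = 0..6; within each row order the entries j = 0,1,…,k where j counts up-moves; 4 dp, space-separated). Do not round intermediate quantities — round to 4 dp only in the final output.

price = 9.9554
boundary = - - - - 51.9230 62.7049
tree:
9.9554
14.9109 4.5630
21.6573 7.5906 1.2453
30.2667 12.3556 2.3753 0.0000
40.2870 19.5180 4.5308 0.0000 0.0000
49.2150 29.5051 8.6421 0.0000 0.0000 0.0000
56.6078 40.2870 16.4844 0.0000 0.0000 0.0000 0.0000

Δt=0.18900, u=1.20765, d=0.82805, q=0.47196, disc=e^(-rΔt)=0.99284
k=6 terminal: V=max(K-S,0) → 56.6078 40.2870 16.4844 0.0000 0.0000 0.0000 0.0000
k=5: j=0 S=42.9950 intr=49.2150 cont=48.5551 V=49.2150[EX]; j=1 S=62.7049 intr=29.5051 cont=28.8452 V=29.5051[EX]; j=2 S=91.4502 intr=0.7598 cont=8.6421 V=8.6421[hold]; j=3 S=133.3731 intr=0.0000 cont=0.0000 V=0.0000[hold]; j=4 S=194.5143 intr=0.0000 cont=0.0000 V=0.0000[hold]; j=5 S=283.6840 intr=0.0000 cont=0.0000 V=0.0000[hold]  S*(5)=62.7049
k=4: j=0 S=51.9230 intr=40.2870 cont=39.6271 V=40.2870[EX]; j=1 S=75.7256 intr=16.4844 cont=19.5180 V=19.5180[hold]; j=2 S=110.4400 intr=0.0000 cont=4.5308 V=4.5308[hold]; j=3 S=161.0682 intr=0.0000 cont=0.0000 V=0.0000[hold]; j=4 S=234.9055 intr=0.0000 cont=0.0000 V=0.0000[hold]  S*(4)=51.9230
k=3: j=0 S=62.7049 intr=29.5051 cont=30.2667 V=30.2667[hold]; j=1 S=91.4502 intr=0.7598 cont=12.3556 V=12.3556[hold]; j=2 S=133.3731 intr=0.0000 cont=2.3753 V=2.3753[hold]; j=3 S=194.5143 intr=0.0000 cont=0.0000 V=0.0000[hold]  S*(3)=-
k=2: j=0 S=75.7256 intr=16.4844 cont=21.6573 V=21.6573[hold]; j=1 S=110.4400 intr=0.0000 cont=7.5906 V=7.5906[hold]; j=2 S=161.0682 intr=0.0000 cont=1.2453 V=1.2453[hold]  S*(2)=-
k=1: j=0 S=91.4502 intr=0.7598 cont=14.9109 V=14.9109[hold]; j=1 S=133.3731 intr=0.0000 cont=4.5630 V=4.5630[hold]  S*(1)=-
k=0: j=0 S=110.4400 intr=0.0000 cont=9.9554 V=9.9554[hold]  S*(0)=-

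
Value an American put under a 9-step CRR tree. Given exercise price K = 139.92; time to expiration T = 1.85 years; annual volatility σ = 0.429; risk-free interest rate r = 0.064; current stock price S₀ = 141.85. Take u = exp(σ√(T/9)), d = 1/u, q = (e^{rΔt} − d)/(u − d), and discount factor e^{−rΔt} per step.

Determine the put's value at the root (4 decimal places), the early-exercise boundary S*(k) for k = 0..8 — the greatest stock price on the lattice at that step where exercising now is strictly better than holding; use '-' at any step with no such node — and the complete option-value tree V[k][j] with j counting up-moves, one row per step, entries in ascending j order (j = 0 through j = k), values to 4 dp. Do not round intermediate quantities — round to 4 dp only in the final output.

price = 25.1275
boundary = - - - 79.1438 65.1548 79.1438 65.1548 79.1438 96.1364
tree:
25.1275
34.7035 15.6593
46.6241 23.0104 8.2919
60.7762 32.8902 13.1623 3.3538
74.7652 45.5319 20.3829 5.8651 0.7823
86.2816 60.7762 30.6100 10.0948 1.5402 0.0000
95.7624 74.7652 44.2189 17.0151 3.0325 0.0000 0.0000
103.5675 86.2816 60.7762 27.8691 5.9704 0.0000 0.0000 0.0000
109.9930 95.7624 74.7652 43.7836 11.7546 0.0000 0.0000 0.0000 0.0000
115.2827 103.5675 86.2816 60.7762 23.1426 0.0000 0.0000 0.0000 0.0000 0.0000

params: Δt=0.20556 u=1.21470 d=0.82325 q=0.48536 e^(-rΔt)=0.98693
t_9 payoffs: 115.2827 103.5675 86.2816 60.7762 23.1426 0.0000 0.0000 0.0000 0.0000 0.0000
t_8: node(8,0) S=29.9270 payoff=109.9930 vs cont=108.1643 → 109.9930 [stop]  node(8,1) S=44.1576 payoff=95.7624 vs cont=93.9338 → 95.7624 [stop]  node(8,2) S=65.1548 payoff=74.7652 vs cont=72.9365 → 74.7652 [stop]  node(8,3) S=96.1364 payoff=43.7836 vs cont=41.9549 → 43.7836 [stop]  node(8,4) S=141.8500 payoff=0.0000 vs cont=11.7546 → 11.7546 [wait]  node(8,5) S=209.3008 payoff=0.0000 vs cont=0.0000 → 0.0000 [wait]  node(8,6) S=308.8248 payoff=0.0000 vs cont=0.0000 → 0.0000 [wait]  node(8,7) S=455.6734 payoff=0.0000 vs cont=0.0000 → 0.0000 [wait]  node(8,8) S=672.3496 payoff=0.0000 vs cont=0.0000 → 0.0000 [wait]  ⇒ S*(8)=96.1364
t_7: node(7,0) S=36.3525 payoff=103.5675 vs cont=101.7388 → 103.5675 [stop]  node(7,1) S=53.6384 payoff=86.2816 vs cont=84.4529 → 86.2816 [stop]  node(7,2) S=79.1438 payoff=60.7762 vs cont=58.9475 → 60.7762 [stop]  node(7,3) S=116.7774 payoff=23.1426 vs cont=27.8691 → 27.8691 [wait]  node(7,4) S=172.3059 payoff=0.0000 vs cont=5.9704 → 5.9704 [wait]  node(7,5) S=254.2386 payoff=0.0000 vs cont=0.0000 → 0.0000 [wait]  node(7,6) S=375.1310 payoff=0.0000 vs cont=0.0000 → 0.0000 [wait]  node(7,7) S=553.5086 payoff=0.0000 vs cont=0.0000 → 0.0000 [wait]  ⇒ S*(7)=79.1438
t_6: node(6,0) S=44.1576 payoff=95.7624 vs cont=93.9338 → 95.7624 [stop]  node(6,1) S=65.1548 payoff=74.7652 vs cont=72.9365 → 74.7652 [stop]  node(6,2) S=96.1364 payoff=43.7836 vs cont=44.2189 → 44.2189 [wait]  node(6,3) S=141.8500 payoff=0.0000 vs cont=17.0151 → 17.0151 [wait]  node(6,4) S=209.3008 payoff=0.0000 vs cont=3.0325 → 3.0325 [wait]  node(6,5) S=308.8248 payoff=0.0000 vs cont=0.0000 → 0.0000 [wait]  node(6,6) S=455.6734 payoff=0.0000 vs cont=0.0000 → 0.0000 [wait]  ⇒ S*(6)=65.1548
t_5: node(5,0) S=53.6384 payoff=86.2816 vs cont=84.4529 → 86.2816 [stop]  node(5,1) S=79.1438 payoff=60.7762 vs cont=59.1560 → 60.7762 [stop]  node(5,2) S=116.7774 payoff=23.1426 vs cont=30.6100 → 30.6100 [wait]  node(5,3) S=172.3059 payoff=0.0000 vs cont=10.0948 → 10.0948 [wait]  node(5,4) S=254.2386 payoff=0.0000 vs cont=1.5402 → 1.5402 [wait]  node(5,5) S=375.1310 payoff=0.0000 vs cont=0.0000 → 0.0000 [wait]  ⇒ S*(5)=79.1438
t_4: node(4,0) S=65.1548 payoff=74.7652 vs cont=72.9365 → 74.7652 [stop]  node(4,1) S=96.1364 payoff=43.7836 vs cont=45.5319 → 45.5319 [wait]  node(4,2) S=141.8500 payoff=0.0000 vs cont=20.3829 → 20.3829 [wait]  node(4,3) S=209.3008 payoff=0.0000 vs cont=5.8651 → 5.8651 [wait]  node(4,4) S=308.8248 payoff=0.0000 vs cont=0.7823 → 0.7823 [wait]  ⇒ S*(4)=65.1548
t_3: node(3,0) S=79.1438 payoff=60.7762 vs cont=59.7849 → 60.7762 [stop]  node(3,1) S=116.7774 payoff=23.1426 vs cont=32.8902 → 32.8902 [wait]  node(3,2) S=172.3059 payoff=0.0000 vs cont=13.1623 → 13.1623 [wait]  node(3,3) S=254.2386 payoff=0.0000 vs cont=3.3538 → 3.3538 [wait]  ⇒ S*(3)=79.1438
t_2: node(2,0) S=96.1364 payoff=43.7836 vs cont=46.6241 → 46.6241 [wait]  node(2,1) S=141.8500 payoff=0.0000 vs cont=23.0104 → 23.0104 [wait]  node(2,2) S=209.3008 payoff=0.0000 vs cont=8.2919 → 8.2919 [wait]  ⇒ S*(2)=-
t_1: node(1,0) S=116.7774 payoff=23.1426 vs cont=34.7035 → 34.7035 [wait]  node(1,1) S=172.3059 payoff=0.0000 vs cont=15.6593 → 15.6593 [wait]  ⇒ S*(1)=-
t_0: node(0,0) S=141.8500 payoff=0.0000 vs cont=25.1275 → 25.1275 [wait]  ⇒ S*(0)=-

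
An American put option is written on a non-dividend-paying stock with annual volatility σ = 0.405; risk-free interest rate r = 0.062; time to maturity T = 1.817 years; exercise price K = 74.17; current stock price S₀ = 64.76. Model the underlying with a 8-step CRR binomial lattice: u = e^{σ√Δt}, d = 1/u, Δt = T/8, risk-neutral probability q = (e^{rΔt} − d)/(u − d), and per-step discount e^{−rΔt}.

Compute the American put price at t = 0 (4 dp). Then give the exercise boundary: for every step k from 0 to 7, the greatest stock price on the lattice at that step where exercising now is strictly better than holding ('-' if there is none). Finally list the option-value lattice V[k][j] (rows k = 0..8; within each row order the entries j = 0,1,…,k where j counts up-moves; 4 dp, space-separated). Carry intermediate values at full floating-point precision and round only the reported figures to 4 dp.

price = 16.6840
boundary = - - 44.0208 36.2938 44.0208 36.2938 44.0208 53.3927
tree:
16.6840
22.7721 10.7913
30.1492 15.7058 5.9567
37.8762 22.1576 9.4038 2.5190
44.2468 30.1492 14.4299 4.4120 0.6093
49.4992 37.8762 21.3567 7.5932 1.2079 0.0000
53.8296 44.2468 30.1492 12.7668 2.3945 0.0000 0.0000
57.4000 49.4992 37.8762 20.7773 4.7468 0.0000 0.0000 0.0000
60.3436 53.8296 44.2468 30.1492 9.4100 0.0000 0.0000 0.0000 0.0000

Δt=0.22712, u=1.21290, d=0.82447, q=0.48841, disc=e^(-rΔt)=0.98602
k=8 terminal: V=max(K-S,0) → 60.3436 53.8296 44.2468 30.1492 9.4100 0.0000 0.0000 0.0000 0.0000
k=7: j=0 S=16.7700 intr=57.4000 cont=56.3628 V=57.4000[EX]; j=1 S=24.6708 intr=49.4992 cont=48.4621 V=49.4992[EX]; j=2 S=36.2938 intr=37.8762 cont=36.8390 V=37.8762[EX]; j=3 S=53.3927 intr=20.7773 cont=19.7401 V=20.7773[EX]; j=4 S=78.5473 intr=0.0000 cont=4.7468 V=4.7468[hold]; j=5 S=115.5529 intr=0.0000 cont=0.0000 V=0.0000[hold]; j=6 S=169.9926 intr=0.0000 cont=0.0000 V=0.0000[hold]; j=7 S=250.0803 intr=0.0000 cont=0.0000 V=0.0000[hold]  S*(7)=53.3927
k=6: j=0 S=20.3404 intr=53.8296 cont=52.7925 V=53.8296[EX]; j=1 S=29.9232 intr=44.2468 cont=43.2097 V=44.2468[EX]; j=2 S=44.0208 intr=30.1492 cont=29.1121 V=30.1492[EX]; j=3 S=64.7600 intr=9.4100 cont=12.7668 V=12.7668[hold]; j=4 S=95.2700 intr=0.0000 cont=2.3945 V=2.3945[hold]; j=5 S=140.1540 intr=0.0000 cont=0.0000 V=0.0000[hold]; j=6 S=206.1839 intr=0.0000 cont=0.0000 V=0.0000[hold]  S*(6)=44.0208
k=5: j=0 S=24.6708 intr=49.4992 cont=48.4621 V=49.4992[EX]; j=1 S=36.2938 intr=37.8762 cont=36.8390 V=37.8762[EX]; j=2 S=53.3927 intr=20.7773 cont=21.3567 V=21.3567[hold]; j=3 S=78.5473 intr=0.0000 cont=7.5932 V=7.5932[hold]; j=4 S=115.5529 intr=0.0000 cont=1.2079 V=1.2079[hold]; j=5 S=169.9926 intr=0.0000 cont=0.0000 V=0.0000[hold]  S*(5)=36.2938
k=4: j=0 S=29.9232 intr=44.2468 cont=43.2097 V=44.2468[EX]; j=1 S=44.0208 intr=30.1492 cont=29.3912 V=30.1492[EX]; j=2 S=64.7600 intr=9.4100 cont=14.4299 V=14.4299[hold]; j=3 S=95.2700 intr=0.0000 cont=4.4120 V=4.4120[hold]; j=4 S=140.1540 intr=0.0000 cont=0.6093 V=0.6093[hold]  S*(4)=44.0208
k=3: j=0 S=36.2938 intr=37.8762 cont=36.8390 V=37.8762[EX]; j=1 S=53.3927 intr=20.7773 cont=22.1576 V=22.1576[hold]; j=2 S=78.5473 intr=0.0000 cont=9.4038 V=9.4038[hold]; j=3 S=115.5529 intr=0.0000 cont=2.5190 V=2.5190[hold]  S*(3)=36.2938
k=2: j=0 S=44.0208 intr=30.1492 cont=29.7769 V=30.1492[EX]; j=1 S=64.7600 intr=9.4100 cont=15.7058 V=15.7058[hold]; j=2 S=95.2700 intr=0.0000 cont=5.9567 V=5.9567[hold]  S*(2)=44.0208
k=1: j=0 S=53.3927 intr=20.7773 cont=22.7721 V=22.7721[hold]; j=1 S=78.5473 intr=0.0000 cont=10.7913 V=10.7913[hold]  S*(1)=-
k=0: j=0 S=64.7600 intr=9.4100 cont=16.6840 V=16.6840[hold]  S*(0)=-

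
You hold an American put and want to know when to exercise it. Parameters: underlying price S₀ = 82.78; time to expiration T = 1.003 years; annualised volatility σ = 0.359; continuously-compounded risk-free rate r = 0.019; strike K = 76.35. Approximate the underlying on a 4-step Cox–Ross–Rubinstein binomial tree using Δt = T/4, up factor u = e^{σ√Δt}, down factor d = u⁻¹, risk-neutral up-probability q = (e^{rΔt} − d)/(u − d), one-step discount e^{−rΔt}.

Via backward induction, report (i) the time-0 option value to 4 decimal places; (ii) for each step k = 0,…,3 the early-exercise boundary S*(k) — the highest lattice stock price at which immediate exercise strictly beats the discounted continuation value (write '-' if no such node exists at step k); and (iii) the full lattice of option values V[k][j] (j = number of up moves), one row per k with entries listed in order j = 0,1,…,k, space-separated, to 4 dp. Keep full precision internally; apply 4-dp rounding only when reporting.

Δt=0.25075, u=1.19694, d=0.83546, q=0.46839, disc=e^(-rΔt)=0.99525
k=4 terminal: V=max(K-S,0) → 36.0194 18.5697 0.0000 0.0000 0.0000
k=3: j=0 S=48.2733 intr=28.0767 cont=27.7138 V=28.0767[EX]; j=1 S=69.1596 intr=7.1904 cont=9.8249 V=9.8249[hold]; j=2 S=99.0828 intr=0.0000 cont=0.0000 V=0.0000[hold]; j=3 S=141.9527 intr=0.0000 cont=0.0000 V=0.0000[hold]  S*(3)=48.2733
k=2: j=0 S=57.7803 intr=18.5697 cont=19.4349 V=19.4349[hold]; j=1 S=82.7800 intr=0.0000 cont=5.1982 V=5.1982[hold]; j=2 S=118.5962 intr=0.0000 cont=0.0000 V=0.0000[hold]  S*(2)=-
k=1: j=0 S=69.1596 intr=7.1904 cont=12.7059 V=12.7059[hold]; j=1 S=99.0828 intr=0.0000 cont=2.7503 V=2.7503[hold]  S*(1)=-
k=0: j=0 S=82.7800 intr=0.0000 cont=8.0046 V=8.0046[hold]  S*(0)=-

price = 8.0046
boundary = - - - 48.2733
tree:
8.0046
12.7059 2.7503
19.4349 5.1982 0.0000
28.0767 9.8249 0.0000 0.0000
36.0194 18.5697 0.0000 0.0000 0.0000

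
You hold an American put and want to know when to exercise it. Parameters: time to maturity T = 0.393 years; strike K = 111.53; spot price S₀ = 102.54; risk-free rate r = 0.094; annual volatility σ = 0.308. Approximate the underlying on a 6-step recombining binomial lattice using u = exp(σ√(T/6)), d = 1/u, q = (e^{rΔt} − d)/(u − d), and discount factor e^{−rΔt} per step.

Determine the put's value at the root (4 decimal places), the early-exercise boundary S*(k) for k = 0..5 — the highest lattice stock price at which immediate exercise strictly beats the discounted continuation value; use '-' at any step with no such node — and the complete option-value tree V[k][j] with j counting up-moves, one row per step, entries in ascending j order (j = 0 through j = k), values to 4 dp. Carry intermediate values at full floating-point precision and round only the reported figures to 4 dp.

price = 11.8139
boundary = - - 87.5842 94.7675 87.5842 94.7675
tree:
11.8139
17.1533 7.0146
23.9458 11.0731 3.3432
30.5847 16.7625 5.9411 0.9795
36.7203 23.9458 10.2226 2.0507 0.0000
42.3908 30.5847 16.7625 4.2937 0.0000 0.0000
47.6316 36.7203 23.9458 8.9900 0.0000 0.0000 0.0000

Δt=0.06550, u=1.08202, d=0.92420, q=0.51944, disc=e^(-rΔt)=0.99386
k=6 terminal: V=max(K-S,0) → 47.6316 36.7203 23.9458 8.9900 0.0000 0.0000 0.0000
k=5: j=0 S=69.1392 intr=42.3908 cont=41.7063 V=42.3908[EX]; j=1 S=80.9453 intr=30.5847 cont=29.9001 V=30.5847[EX]; j=2 S=94.7675 intr=16.7625 cont=16.0779 V=16.7625[EX]; j=3 S=110.9500 intr=0.5800 cont=4.2937 V=4.2937[hold]; j=4 S=129.8957 intr=0.0000 cont=0.0000 V=0.0000[hold]; j=5 S=152.0767 intr=0.0000 cont=0.0000 V=0.0000[hold]  S*(5)=94.7675
k=4: j=0 S=74.8097 intr=36.7203 cont=36.0357 V=36.7203[EX]; j=1 S=87.5842 intr=23.9458 cont=23.2612 V=23.9458[EX]; j=2 S=102.5400 intr=8.9900 cont=10.2226 V=10.2226[hold]; j=3 S=120.0497 intr=0.0000 cont=2.0507 V=2.0507[hold]; j=4 S=140.5493 intr=0.0000 cont=0.0000 V=0.0000[hold]  S*(4)=87.5842
k=3: j=0 S=80.9453 intr=30.5847 cont=29.9001 V=30.5847[EX]; j=1 S=94.7675 intr=16.7625 cont=16.7142 V=16.7625[EX]; j=2 S=110.9500 intr=0.5800 cont=5.9411 V=5.9411[hold]; j=3 S=129.8957 intr=0.0000 cont=0.9795 V=0.9795[hold]  S*(3)=94.7675
k=2: j=0 S=87.5842 intr=23.9458 cont=23.2612 V=23.9458[EX]; j=1 S=102.5400 intr=8.9900 cont=11.0731 V=11.0731[hold]; j=2 S=120.0497 intr=0.0000 cont=3.3432 V=3.3432[hold]  S*(2)=87.5842
k=1: j=0 S=94.7675 intr=16.7625 cont=17.1533 V=17.1533[hold]; j=1 S=110.9500 intr=0.5800 cont=7.0146 V=7.0146[hold]  S*(1)=-
k=0: j=0 S=102.5400 intr=8.9900 cont=11.8139 V=11.8139[hold]  S*(0)=-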